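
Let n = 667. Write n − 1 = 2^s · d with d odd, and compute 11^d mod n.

667 − 1 = 666 = 2^1 · 333, so d = 333.
11^1 ≡ 11 (mod 667)
11^2 ≡ 11^2 = 121 ≡ 121 (mod 667)
11^4 ≡ 121^2 = 14641 ≡ 634 (mod 667)
11^8 ≡ 634^2 = 401956 ≡ 422 (mod 667)
11^16 ≡ 422^2 = 178084 ≡ 662 (mod 667)
11^32 ≡ 662^2 = 438244 ≡ 25 (mod 667)
11^64 ≡ 25^2 = 625 ≡ 625 (mod 667)
11^128 ≡ 625^2 = 390625 ≡ 430 (mod 667)
11^256 ≡ 430^2 = 184900 ≡ 141 (mod 667)
333 = 256 + 64 + 8 + 4 + 1 in binary powers of 2.
So 11^333 ≡ 141 · 625 · 422 · 634 · 11 ≡ 135 (mod 667).
Squaring chain: 135; never reaches −1, so base 11 is a Miller–Rabin witness that 667 is composite.

135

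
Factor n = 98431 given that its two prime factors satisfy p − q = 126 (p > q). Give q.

257

Since p = q + 126, we have 98431 = q(q + 126), so q² + 126q − 98431 = 0.
Discriminant: 126² + 4·98431 = 15876 + 393724 = 409600; √409600 = 640.
q = (−126 + 640)/2 = 257, and p = q + 126 = 383.
Check: 257 · 383 = 98431.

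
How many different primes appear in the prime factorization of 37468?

37468 = 2^2 · 9367
9367 = 17 · 551
551 = 19 · 29
37468 = 2^2 · 17 · 19 · 29, which has 4 distinct prime factors.

4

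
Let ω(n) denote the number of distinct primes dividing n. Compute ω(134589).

5

134589 = 3 · 44863
44863 = 7 · 6409
6409 = 13 · 493
493 = 17 · 29
134589 = 3 · 7 · 13 · 17 · 29, which has 5 distinct prime factors.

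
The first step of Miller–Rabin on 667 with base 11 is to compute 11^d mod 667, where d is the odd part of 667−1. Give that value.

667 − 1 = 666 = 2^1 · 333, so d = 333.
11^1 ≡ 11 (mod 667)
11^2 ≡ 11^2 = 121 ≡ 121 (mod 667)
11^4 ≡ 121^2 = 14641 ≡ 634 (mod 667)
11^8 ≡ 634^2 = 401956 ≡ 422 (mod 667)
11^16 ≡ 422^2 = 178084 ≡ 662 (mod 667)
11^32 ≡ 662^2 = 438244 ≡ 25 (mod 667)
11^64 ≡ 25^2 = 625 ≡ 625 (mod 667)
11^128 ≡ 625^2 = 390625 ≡ 430 (mod 667)
11^256 ≡ 430^2 = 184900 ≡ 141 (mod 667)
333 = 256 + 64 + 8 + 4 + 1 in binary powers of 2.
So 11^333 ≡ 141 · 625 · 422 · 634 · 11 ≡ 135 (mod 667).
Squaring chain: 135; never reaches −1, so base 11 is a Miller–Rabin witness that 667 is composite.

135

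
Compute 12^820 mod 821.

12^1 ≡ 12 (mod 821)
12^2 ≡ 12^2 = 144 ≡ 144 (mod 821)
12^4 ≡ 144^2 = 20736 ≡ 211 (mod 821)
12^8 ≡ 211^2 = 44521 ≡ 187 (mod 821)
12^16 ≡ 187^2 = 34969 ≡ 487 (mod 821)
12^32 ≡ 487^2 = 237169 ≡ 721 (mod 821)
12^64 ≡ 721^2 = 519841 ≡ 148 (mod 821)
12^128 ≡ 148^2 = 21904 ≡ 558 (mod 821)
12^256 ≡ 558^2 = 311364 ≡ 205 (mod 821)
12^512 ≡ 205^2 = 42025 ≡ 154 (mod 821)
820 = 512 + 256 + 32 + 16 + 4 in binary powers of 2.
So 12^820 ≡ 154 · 205 · 721 · 487 · 211 ≡ 1 (mod 821).
Since the result is 1, base 12 gives no evidence that 821 is composite.

1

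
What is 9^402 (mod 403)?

9^1 ≡ 9 (mod 403)
9^2 ≡ 9^2 = 81 ≡ 81 (mod 403)
9^4 ≡ 81^2 = 6561 ≡ 113 (mod 403)
9^8 ≡ 113^2 = 12769 ≡ 276 (mod 403)
9^16 ≡ 276^2 = 76176 ≡ 9 (mod 403)
9^32 ≡ 9^2 = 81 ≡ 81 (mod 403)
9^64 ≡ 81^2 = 6561 ≡ 113 (mod 403)
9^128 ≡ 113^2 = 12769 ≡ 276 (mod 403)
9^256 ≡ 276^2 = 76176 ≡ 9 (mod 403)
402 = 256 + 128 + 16 + 2 in binary powers of 2.
So 9^402 ≡ 9 · 276 · 9 · 81 ≡ 157 (mod 403).
Since 157 ≠ 1, base 9 is a Fermat witness: 403 is composite.

157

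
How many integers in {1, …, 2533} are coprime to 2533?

2368

Factor: 2533 = 17 · 149.
φ(2533) = (17−1) · (149−1) = 16 · 148 = 2368.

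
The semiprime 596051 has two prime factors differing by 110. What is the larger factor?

Since p = q + 110, we have 596051 = q(q + 110), so q² + 110q − 596051 = 0.
Discriminant: 110² + 4·596051 = 12100 + 2384204 = 2396304; √2396304 = 1548.
q = (−110 + 1548)/2 = 719, and p = q + 110 = 829.
Check: 719 · 829 = 596051.

829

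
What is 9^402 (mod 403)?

9^1 ≡ 9 (mod 403)
9^2 ≡ 9^2 = 81 ≡ 81 (mod 403)
9^4 ≡ 81^2 = 6561 ≡ 113 (mod 403)
9^8 ≡ 113^2 = 12769 ≡ 276 (mod 403)
9^16 ≡ 276^2 = 76176 ≡ 9 (mod 403)
9^32 ≡ 9^2 = 81 ≡ 81 (mod 403)
9^64 ≡ 81^2 = 6561 ≡ 113 (mod 403)
9^128 ≡ 113^2 = 12769 ≡ 276 (mod 403)
9^256 ≡ 276^2 = 76176 ≡ 9 (mod 403)
402 = 256 + 128 + 16 + 2 in binary powers of 2.
So 9^402 ≡ 9 · 276 · 9 · 81 ≡ 157 (mod 403).
Since 157 ≠ 1, base 9 is a Fermat witness: 403 is composite.

157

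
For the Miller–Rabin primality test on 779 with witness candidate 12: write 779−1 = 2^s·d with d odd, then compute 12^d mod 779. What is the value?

768

779 − 1 = 778 = 2^1 · 389, so d = 389.
12^1 ≡ 12 (mod 779)
12^2 ≡ 12^2 = 144 ≡ 144 (mod 779)
12^4 ≡ 144^2 = 20736 ≡ 482 (mod 779)
12^8 ≡ 482^2 = 232324 ≡ 182 (mod 779)
12^16 ≡ 182^2 = 33124 ≡ 406 (mod 779)
12^32 ≡ 406^2 = 164836 ≡ 467 (mod 779)
12^64 ≡ 467^2 = 218089 ≡ 748 (mod 779)
12^128 ≡ 748^2 = 559504 ≡ 182 (mod 779)
12^256 ≡ 182^2 = 33124 ≡ 406 (mod 779)
389 = 256 + 128 + 4 + 1 in binary powers of 2.
So 12^389 ≡ 406 · 182 · 482 · 12 ≡ 768 (mod 779).
Squaring chain: 768; never reaches −1, so base 12 is a Miller–Rabin witness that 779 is composite.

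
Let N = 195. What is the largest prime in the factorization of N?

195 = 3 · 65
65 = 5 · 13
13 is prime.
So 195 = 3 · 5 · 13; the largest prime factor is 13.

13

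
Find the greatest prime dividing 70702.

53

70702 = 2 · 35351
35351 = 23 · 1537
1537 = 29 · 53
53 is prime.
So 70702 = 2 · 23 · 29 · 53; the largest prime factor is 53.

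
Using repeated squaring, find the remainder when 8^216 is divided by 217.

8^1 ≡ 8 (mod 217)
8^2 ≡ 8^2 = 64 ≡ 64 (mod 217)
8^4 ≡ 64^2 = 4096 ≡ 190 (mod 217)
8^8 ≡ 190^2 = 36100 ≡ 78 (mod 217)
8^16 ≡ 78^2 = 6084 ≡ 8 (mod 217)
8^32 ≡ 8^2 = 64 ≡ 64 (mod 217)
8^64 ≡ 64^2 = 4096 ≡ 190 (mod 217)
8^128 ≡ 190^2 = 36100 ≡ 78 (mod 217)
216 = 128 + 64 + 16 + 8 in binary powers of 2.
So 8^216 ≡ 78 · 190 · 8 · 78 ≡ 8 (mod 217).
Since 8 ≠ 1, base 8 is a Fermat witness: 217 is composite.

8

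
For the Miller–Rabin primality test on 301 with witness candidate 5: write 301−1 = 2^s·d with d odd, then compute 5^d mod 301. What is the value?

174

301 − 1 = 300 = 2^2 · 75, so d = 75.
5^1 ≡ 5 (mod 301)
5^2 ≡ 5^2 = 25 ≡ 25 (mod 301)
5^4 ≡ 25^2 = 625 ≡ 23 (mod 301)
5^8 ≡ 23^2 = 529 ≡ 228 (mod 301)
5^16 ≡ 228^2 = 51984 ≡ 212 (mod 301)
5^32 ≡ 212^2 = 44944 ≡ 95 (mod 301)
5^64 ≡ 95^2 = 9025 ≡ 296 (mod 301)
75 = 64 + 8 + 2 + 1 in binary powers of 2.
So 5^75 ≡ 296 · 228 · 25 · 5 ≡ 174 (mod 301).
Squaring chain: 174 → 176; never reaches −1, so base 5 is a Miller–Rabin witness that 301 is composite.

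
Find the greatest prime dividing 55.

11

55 = 5 · 11
11 is prime.
So 55 = 5 · 11; the largest prime factor is 11.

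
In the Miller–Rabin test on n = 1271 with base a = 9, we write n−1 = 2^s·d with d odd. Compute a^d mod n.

1271 − 1 = 1270 = 2^1 · 635, so d = 635.
9^1 ≡ 9 (mod 1271)
9^2 ≡ 9^2 = 81 ≡ 81 (mod 1271)
9^4 ≡ 81^2 = 6561 ≡ 206 (mod 1271)
9^8 ≡ 206^2 = 42436 ≡ 493 (mod 1271)
9^16 ≡ 493^2 = 243049 ≡ 288 (mod 1271)
9^32 ≡ 288^2 = 82944 ≡ 329 (mod 1271)
9^64 ≡ 329^2 = 108241 ≡ 206 (mod 1271)
9^128 ≡ 206^2 = 42436 ≡ 493 (mod 1271)
9^256 ≡ 493^2 = 243049 ≡ 288 (mod 1271)
9^512 ≡ 288^2 = 82944 ≡ 329 (mod 1271)
635 = 512 + 64 + 32 + 16 + 8 + 2 + 1 in binary powers of 2.
So 9^635 ≡ 329 · 206 · 329 · 288 · 493 · 81 · 9 ≡ 893 (mod 1271).
Squaring chain: 893; never reaches −1, so base 9 is a Miller–Rabin witness that 1271 is composite.

893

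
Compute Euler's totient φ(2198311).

2146560

Factor: 2198311 = 97 · 131 · 173.
φ(2198311) = (97−1) · (131−1) · (173−1) = 96 · 130 · 172 = 2146560.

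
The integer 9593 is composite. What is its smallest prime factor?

9593 is odd.
Digit sum 26, not divisible by 3.
Ends in 3: not divisible by 5.
7: 9593 = 7·1370 + 3
11: 9593 = 11·872 + 1
13: 9593 = 13·737 + 12
17: 9593 = 17·564 + 5
19: 9593 = 19·504 + 17
23: 9593 = 23·417 + 2
29: 9593 = 29·330 + 23
31: 9593 = 31·309 + 14
37: 9593 = 37·259 + 10
41: 9593 = 41·233 + 40
43: 9593 = 43·223 + 4
47: 9593 = 47·204 + 5
53: 9593 = 53·181

53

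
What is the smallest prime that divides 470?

2

470 is even: 2 divides it.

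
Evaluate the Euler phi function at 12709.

Factor: 12709 = 71 · 179.
φ(12709) = (71−1) · (179−1) = 70 · 178 = 12460.

12460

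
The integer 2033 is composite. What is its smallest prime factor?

19

2033 is odd.
Digit sum 8, not divisible by 3.
Ends in 3: not divisible by 5.
7: 2033 = 7·290 + 3
11: 2033 = 11·184 + 9
13: 2033 = 13·156 + 5
17: 2033 = 17·119 + 10
19: 2033 = 19·107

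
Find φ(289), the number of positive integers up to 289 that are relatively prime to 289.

Factor: 289 = 17^2.
φ(289) = 17^1·(17−1) = 272.

272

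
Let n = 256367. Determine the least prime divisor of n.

19

256367 is odd.
Digit sum 29, not divisible by 3.
Ends in 7: not divisible by 5.
7: 256367 = 7·36623 + 6
11: 256367 = 11·23306 + 1
13: 256367 = 13·19720 + 7
17: 256367 = 17·15080 + 7
19: 256367 = 19·13493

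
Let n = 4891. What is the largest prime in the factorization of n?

73

4891 = 67 · 73
73 is prime.
So 4891 = 67 · 73; the largest prime factor is 73.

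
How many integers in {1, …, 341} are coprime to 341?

300

Factor: 341 = 11 · 31.
φ(341) = (11−1) · (31−1) = 10 · 30 = 300.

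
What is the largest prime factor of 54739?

54739 = 19 · 2881
2881 = 43 · 67
67 is prime.
So 54739 = 19 · 43 · 67; the largest prime factor is 67.

67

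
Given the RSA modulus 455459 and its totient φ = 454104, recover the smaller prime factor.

613

φ(n) = (p−1)(q−1) = n − (p+q) + 1, so p + q = 455459 − 454104 + 1 = 1356.
p and q are the roots of t² − 1356t + 455459 = 0.
Discriminant: 1356² − 4·455459 = 1838736 − 1821836 = 16900; √16900 = 130.
q = (1356 − 130)/2 = 613, p = (1356 + 130)/2 = 743.
Check: 613 · 743 = 455459.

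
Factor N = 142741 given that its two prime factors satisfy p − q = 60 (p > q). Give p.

Since p = q + 60, we have 142741 = q(q + 60), so q² + 60q − 142741 = 0.
Discriminant: 60² + 4·142741 = 3600 + 570964 = 574564; √574564 = 758.
q = (−60 + 758)/2 = 349, and p = q + 60 = 409.
Check: 349 · 409 = 142741.

409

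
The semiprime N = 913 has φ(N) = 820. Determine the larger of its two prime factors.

φ(n) = (p−1)(q−1) = n − (p+q) + 1, so p + q = 913 − 820 + 1 = 94.
p and q are the roots of t² − 94t + 913 = 0.
Discriminant: 94² − 4·913 = 8836 − 3652 = 5184; √5184 = 72.
q = (94 − 72)/2 = 11, p = (94 + 72)/2 = 83.
Check: 11 · 83 = 913.

83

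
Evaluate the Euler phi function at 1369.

Factor: 1369 = 37^2.
φ(1369) = 37^1·(37−1) = 1332.

1332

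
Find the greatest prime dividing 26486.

41

26486 = 2 · 13243
13243 = 17 · 779
779 = 19 · 41
41 is prime.
So 26486 = 2 · 17 · 19 · 41; the largest prime factor is 41.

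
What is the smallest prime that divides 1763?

1763 is odd.
Digit sum 17, not divisible by 3.
Ends in 3: not divisible by 5.
7: 1763 = 7·251 + 6
11: 1763 = 11·160 + 3
13: 1763 = 13·135 + 8
17: 1763 = 17·103 + 12
19: 1763 = 19·92 + 15
23: 1763 = 23·76 + 15
29: 1763 = 29·60 + 23
31: 1763 = 31·56 + 27
37: 1763 = 37·47 + 24
41: 1763 = 41·43

41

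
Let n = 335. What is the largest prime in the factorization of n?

67

335 = 5 · 67
67 is prime.
So 335 = 5 · 67; the largest prime factor is 67.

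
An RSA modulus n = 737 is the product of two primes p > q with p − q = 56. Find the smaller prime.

Since p = q + 56, we have 737 = q(q + 56), so q² + 56q − 737 = 0.
Discriminant: 56² + 4·737 = 3136 + 2948 = 6084; √6084 = 78.
q = (−56 + 78)/2 = 11, and p = q + 56 = 67.
Check: 11 · 67 = 737.

11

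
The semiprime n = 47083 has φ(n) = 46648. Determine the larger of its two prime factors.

φ(n) = (p−1)(q−1) = n − (p+q) + 1, so p + q = 47083 − 46648 + 1 = 436.
p and q are the roots of t² − 436t + 47083 = 0.
Discriminant: 436² − 4·47083 = 190096 − 188332 = 1764; √1764 = 42.
q = (436 − 42)/2 = 197, p = (436 + 42)/2 = 239.
Check: 197 · 239 = 47083.

239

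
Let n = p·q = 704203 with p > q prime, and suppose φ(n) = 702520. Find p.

911

φ(n) = (p−1)(q−1) = n − (p+q) + 1, so p + q = 704203 − 702520 + 1 = 1684.
p and q are the roots of t² − 1684t + 704203 = 0.
Discriminant: 1684² − 4·704203 = 2835856 − 2816812 = 19044; √19044 = 138.
q = (1684 − 138)/2 = 773, p = (1684 + 138)/2 = 911.
Check: 773 · 911 = 704203.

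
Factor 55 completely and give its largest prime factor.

11

55 = 5 · 11
11 is prime.
So 55 = 5 · 11; the largest prime factor is 11.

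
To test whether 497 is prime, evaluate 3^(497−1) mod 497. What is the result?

445

3^1 ≡ 3 (mod 497)
3^2 ≡ 3^2 = 9 ≡ 9 (mod 497)
3^4 ≡ 9^2 = 81 ≡ 81 (mod 497)
3^8 ≡ 81^2 = 6561 ≡ 100 (mod 497)
3^16 ≡ 100^2 = 10000 ≡ 60 (mod 497)
3^32 ≡ 60^2 = 3600 ≡ 121 (mod 497)
3^64 ≡ 121^2 = 14641 ≡ 228 (mod 497)
3^128 ≡ 228^2 = 51984 ≡ 296 (mod 497)
3^256 ≡ 296^2 = 87616 ≡ 144 (mod 497)
496 = 256 + 128 + 64 + 32 + 16 in binary powers of 2.
So 3^496 ≡ 144 · 296 · 228 · 121 · 60 ≡ 445 (mod 497).
Since 445 ≠ 1, base 3 is a Fermat witness: 497 is composite.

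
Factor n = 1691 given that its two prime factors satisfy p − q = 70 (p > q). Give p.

Since p = q + 70, we have 1691 = q(q + 70), so q² + 70q − 1691 = 0.
Discriminant: 70² + 4·1691 = 4900 + 6764 = 11664; √11664 = 108.
q = (−70 + 108)/2 = 19, and p = q + 70 = 89.
Check: 19 · 89 = 1691.

89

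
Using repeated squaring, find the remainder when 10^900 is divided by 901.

735

10^1 ≡ 10 (mod 901)
10^2 ≡ 10^2 = 100 ≡ 100 (mod 901)
10^4 ≡ 100^2 = 10000 ≡ 89 (mod 901)
10^8 ≡ 89^2 = 7921 ≡ 713 (mod 901)
10^16 ≡ 713^2 = 508369 ≡ 205 (mod 901)
10^32 ≡ 205^2 = 42025 ≡ 579 (mod 901)
10^64 ≡ 579^2 = 335241 ≡ 69 (mod 901)
10^128 ≡ 69^2 = 4761 ≡ 256 (mod 901)
10^256 ≡ 256^2 = 65536 ≡ 664 (mod 901)
10^512 ≡ 664^2 = 440896 ≡ 307 (mod 901)
900 = 512 + 256 + 128 + 4 in binary powers of 2.
So 10^900 ≡ 307 · 664 · 256 · 89 ≡ 735 (mod 901).
Since 735 ≠ 1, base 10 is a Fermat witness: 901 is composite.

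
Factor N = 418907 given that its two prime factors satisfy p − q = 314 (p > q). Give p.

Since p = q + 314, we have 418907 = q(q + 314), so q² + 314q − 418907 = 0.
Discriminant: 314² + 4·418907 = 98596 + 1675628 = 1774224; √1774224 = 1332.
q = (−314 + 1332)/2 = 509, and p = q + 314 = 823.
Check: 509 · 823 = 418907.

823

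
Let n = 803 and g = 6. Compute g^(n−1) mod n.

641

6^1 ≡ 6 (mod 803)
6^2 ≡ 6^2 = 36 ≡ 36 (mod 803)
6^4 ≡ 36^2 = 1296 ≡ 493 (mod 803)
6^8 ≡ 493^2 = 243049 ≡ 543 (mod 803)
6^16 ≡ 543^2 = 294849 ≡ 148 (mod 803)
6^32 ≡ 148^2 = 21904 ≡ 223 (mod 803)
6^64 ≡ 223^2 = 49729 ≡ 746 (mod 803)
6^128 ≡ 746^2 = 556516 ≡ 37 (mod 803)
6^256 ≡ 37^2 = 1369 ≡ 566 (mod 803)
6^512 ≡ 566^2 = 320356 ≡ 762 (mod 803)
802 = 512 + 256 + 32 + 2 in binary powers of 2.
So 6^802 ≡ 762 · 566 · 223 · 36 ≡ 641 (mod 803).
Since 641 ≠ 1, base 6 is a Fermat witness: 803 is composite.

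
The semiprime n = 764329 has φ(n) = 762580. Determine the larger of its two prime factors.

911

φ(n) = (p−1)(q−1) = n − (p+q) + 1, so p + q = 764329 − 762580 + 1 = 1750.
p and q are the roots of t² − 1750t + 764329 = 0.
Discriminant: 1750² − 4·764329 = 3062500 − 3057316 = 5184; √5184 = 72.
q = (1750 − 72)/2 = 839, p = (1750 + 72)/2 = 911.
Check: 839 · 911 = 764329.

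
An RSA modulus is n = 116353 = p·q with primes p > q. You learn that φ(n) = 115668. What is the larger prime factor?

379

φ(n) = (p−1)(q−1) = n − (p+q) + 1, so p + q = 116353 − 115668 + 1 = 686.
p and q are the roots of t² − 686t + 116353 = 0.
Discriminant: 686² − 4·116353 = 470596 − 465412 = 5184; √5184 = 72.
q = (686 − 72)/2 = 307, p = (686 + 72)/2 = 379.
Check: 307 · 379 = 116353.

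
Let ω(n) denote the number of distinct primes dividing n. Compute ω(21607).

21607 = 17 · 1271
1271 = 31 · 41
21607 = 17 · 31 · 41, which has 3 distinct prime factors.

3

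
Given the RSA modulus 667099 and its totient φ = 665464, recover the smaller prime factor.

φ(n) = (p−1)(q−1) = n − (p+q) + 1, so p + q = 667099 − 665464 + 1 = 1636.
p and q are the roots of t² − 1636t + 667099 = 0.
Discriminant: 1636² − 4·667099 = 2676496 − 2668396 = 8100; √8100 = 90.
q = (1636 − 90)/2 = 773, p = (1636 + 90)/2 = 863.
Check: 773 · 863 = 667099.

773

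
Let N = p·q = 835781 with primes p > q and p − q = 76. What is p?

Since p = q + 76, we have 835781 = q(q + 76), so q² + 76q − 835781 = 0.
Discriminant: 76² + 4·835781 = 5776 + 3343124 = 3348900; √3348900 = 1830.
q = (−76 + 1830)/2 = 877, and p = q + 76 = 953.
Check: 877 · 953 = 835781.

953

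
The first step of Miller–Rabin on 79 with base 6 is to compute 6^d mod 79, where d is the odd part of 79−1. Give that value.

78

79 − 1 = 78 = 2^1 · 39, so d = 39.
6^1 ≡ 6 (mod 79)
6^2 ≡ 6^2 = 36 ≡ 36 (mod 79)
6^4 ≡ 36^2 = 1296 ≡ 32 (mod 79)
6^8 ≡ 32^2 = 1024 ≡ 76 (mod 79)
6^16 ≡ 76^2 = 5776 ≡ 9 (mod 79)
6^32 ≡ 9^2 = 81 ≡ 2 (mod 79)
39 = 32 + 4 + 2 + 1 in binary powers of 2.
So 6^39 ≡ 2 · 32 · 36 · 6 ≡ 78 (mod 79).
Since 6^d ≡ 78 (mod 79), base 6 does not prove 79 composite.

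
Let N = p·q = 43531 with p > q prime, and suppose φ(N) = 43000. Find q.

101

φ(n) = (p−1)(q−1) = n − (p+q) + 1, so p + q = 43531 − 43000 + 1 = 532.
p and q are the roots of t² − 532t + 43531 = 0.
Discriminant: 532² − 4·43531 = 283024 − 174124 = 108900; √108900 = 330.
q = (532 − 330)/2 = 101, p = (532 + 330)/2 = 431.
Check: 101 · 431 = 43531.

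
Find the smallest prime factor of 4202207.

83

4202207 is odd.
Digit sum 17, not divisible by 3.
Ends in 7: not divisible by 5.
7: 4202207 = 7·600315 + 2
11: 4202207 = 11·382018 + 9
13: 4202207 = 13·323246 + 9
17: 4202207 = 17·247188 + 11
19: 4202207 = 19·221168 + 15
23: 4202207 = 23·182704 + 15
29: 4202207 = 29·144903 + 20
31: 4202207 = 31·135555 + 2
37: 4202207 = 37·113573 + 6
41: 4202207 = 41·102492 + 35
43: 4202207 = 43·97725 + 32
47: 4202207 = 47·89408 + 31
53: 4202207 = 53·79286 + 49
59: 4202207 = 59·71223 + 50
61: 4202207 = 61·68888 + 39
67: 4202207 = 67·62719 + 34
71: 4202207 = 71·59186 + 1
73: 4202207 = 73·57564 + 35
79: 4202207 = 79·53192 + 39
83: 4202207 = 83·50629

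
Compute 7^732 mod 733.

1

7^1 ≡ 7 (mod 733)
7^2 ≡ 7^2 = 49 ≡ 49 (mod 733)
7^4 ≡ 49^2 = 2401 ≡ 202 (mod 733)
7^8 ≡ 202^2 = 40804 ≡ 489 (mod 733)
7^16 ≡ 489^2 = 239121 ≡ 163 (mod 733)
7^32 ≡ 163^2 = 26569 ≡ 181 (mod 733)
7^64 ≡ 181^2 = 32761 ≡ 509 (mod 733)
7^128 ≡ 509^2 = 259081 ≡ 332 (mod 733)
7^256 ≡ 332^2 = 110224 ≡ 274 (mod 733)
7^512 ≡ 274^2 = 75076 ≡ 310 (mod 733)
732 = 512 + 128 + 64 + 16 + 8 + 4 in binary powers of 2.
So 7^732 ≡ 310 · 332 · 509 · 163 · 489 · 202 ≡ 1 (mod 733).
Since the result is 1, base 7 gives no evidence that 733 is composite.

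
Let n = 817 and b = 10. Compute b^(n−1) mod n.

10^1 ≡ 10 (mod 817)
10^2 ≡ 10^2 = 100 ≡ 100 (mod 817)
10^4 ≡ 100^2 = 10000 ≡ 196 (mod 817)
10^8 ≡ 196^2 = 38416 ≡ 17 (mod 817)
10^16 ≡ 17^2 = 289 ≡ 289 (mod 817)
10^32 ≡ 289^2 = 83521 ≡ 187 (mod 817)
10^64 ≡ 187^2 = 34969 ≡ 655 (mod 817)
10^128 ≡ 655^2 = 429025 ≡ 100 (mod 817)
10^256 ≡ 100^2 = 10000 ≡ 196 (mod 817)
10^512 ≡ 196^2 = 38416 ≡ 17 (mod 817)
816 = 512 + 256 + 32 + 16 in binary powers of 2.
So 10^816 ≡ 17 · 196 · 187 · 289 ≡ 391 (mod 817).
Since 391 ≠ 1, base 10 is a Fermat witness: 817 is composite.

391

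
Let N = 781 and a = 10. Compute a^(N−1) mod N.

243

10^1 ≡ 10 (mod 781)
10^2 ≡ 10^2 = 100 ≡ 100 (mod 781)
10^4 ≡ 100^2 = 10000 ≡ 628 (mod 781)
10^8 ≡ 628^2 = 394384 ≡ 760 (mod 781)
10^16 ≡ 760^2 = 577600 ≡ 441 (mod 781)
10^32 ≡ 441^2 = 194481 ≡ 12 (mod 781)
10^64 ≡ 12^2 = 144 ≡ 144 (mod 781)
10^128 ≡ 144^2 = 20736 ≡ 430 (mod 781)
10^256 ≡ 430^2 = 184900 ≡ 584 (mod 781)
10^512 ≡ 584^2 = 341056 ≡ 540 (mod 781)
780 = 512 + 256 + 8 + 4 in binary powers of 2.
So 10^780 ≡ 540 · 584 · 760 · 628 ≡ 243 (mod 781).
Since 243 ≠ 1, base 10 is a Fermat witness: 781 is composite.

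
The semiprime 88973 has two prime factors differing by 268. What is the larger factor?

Since p = q + 268, we have 88973 = q(q + 268), so q² + 268q − 88973 = 0.
Discriminant: 268² + 4·88973 = 71824 + 355892 = 427716; √427716 = 654.
q = (−268 + 654)/2 = 193, and p = q + 268 = 461.
Check: 193 · 461 = 88973.

461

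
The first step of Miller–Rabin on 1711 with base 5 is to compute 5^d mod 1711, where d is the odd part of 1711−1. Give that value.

730

1711 − 1 = 1710 = 2^1 · 855, so d = 855.
5^1 ≡ 5 (mod 1711)
5^2 ≡ 5^2 = 25 ≡ 25 (mod 1711)
5^4 ≡ 25^2 = 625 ≡ 625 (mod 1711)
5^8 ≡ 625^2 = 390625 ≡ 517 (mod 1711)
5^16 ≡ 517^2 = 267289 ≡ 373 (mod 1711)
5^32 ≡ 373^2 = 139129 ≡ 538 (mod 1711)
5^64 ≡ 538^2 = 289444 ≡ 285 (mod 1711)
5^128 ≡ 285^2 = 81225 ≡ 808 (mod 1711)
5^256 ≡ 808^2 = 652864 ≡ 973 (mod 1711)
5^512 ≡ 973^2 = 946729 ≡ 546 (mod 1711)
855 = 512 + 256 + 64 + 16 + 4 + 2 + 1 in binary powers of 2.
So 5^855 ≡ 546 · 973 · 285 · 373 · 625 · 25 · 5 ≡ 730 (mod 1711).
Squaring chain: 730; never reaches −1, so base 5 is a Miller–Rabin witness that 1711 is composite.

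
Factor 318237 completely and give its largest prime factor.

61

318237 = 3 · 106079
106079 = 37 · 2867
2867 = 47 · 61
61 is prime.
So 318237 = 3 · 37 · 47 · 61; the largest prime factor is 61.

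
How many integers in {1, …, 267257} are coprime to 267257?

Factor: 267257 = 17 · 79 · 199.
φ(267257) = (17−1) · (79−1) · (199−1) = 16 · 78 · 198 = 247104.

247104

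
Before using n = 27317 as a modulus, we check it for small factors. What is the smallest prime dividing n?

27317 is odd.
Digit sum 20, not divisible by 3.
Ends in 7: not divisible by 5.
7: 27317 = 7·3902 + 3
11: 27317 = 11·2483 + 4
13: 27317 = 13·2101 + 4
17: 27317 = 17·1606 + 15
19: 27317 = 19·1437 + 14
23: 27317 = 23·1187 + 16
29: 27317 = 29·941 + 28
31: 27317 = 31·881 + 6
37: 27317 = 37·738 + 11
41: 27317 = 41·666 + 11
43: 27317 = 43·635 + 12
47: 27317 = 47·581 + 10
53: 27317 = 53·515 + 22
59: 27317 = 59·463

59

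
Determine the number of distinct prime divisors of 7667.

7667 = 11 · 697
697 = 17 · 41
7667 = 11 · 17 · 41, which has 3 distinct prime factors.

3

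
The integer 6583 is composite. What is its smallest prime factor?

6583 is odd.
Digit sum 22, not divisible by 3.
Ends in 3: not divisible by 5.
7: 6583 = 7·940 + 3
11: 6583 = 11·598 + 5
13: 6583 = 13·506 + 5
17: 6583 = 17·387 + 4
19: 6583 = 19·346 + 9
23: 6583 = 23·286 + 5
29: 6583 = 29·227

29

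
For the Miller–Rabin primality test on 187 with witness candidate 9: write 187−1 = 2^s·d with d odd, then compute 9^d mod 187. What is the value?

25

187 − 1 = 186 = 2^1 · 93, so d = 93.
9^1 ≡ 9 (mod 187)
9^2 ≡ 9^2 = 81 ≡ 81 (mod 187)
9^4 ≡ 81^2 = 6561 ≡ 16 (mod 187)
9^8 ≡ 16^2 = 256 ≡ 69 (mod 187)
9^16 ≡ 69^2 = 4761 ≡ 86 (mod 187)
9^32 ≡ 86^2 = 7396 ≡ 103 (mod 187)
9^64 ≡ 103^2 = 10609 ≡ 137 (mod 187)
93 = 64 + 16 + 8 + 4 + 1 in binary powers of 2.
So 9^93 ≡ 137 · 86 · 69 · 16 · 9 ≡ 25 (mod 187).
Squaring chain: 25; never reaches −1, so base 9 is a Miller–Rabin witness that 187 is composite.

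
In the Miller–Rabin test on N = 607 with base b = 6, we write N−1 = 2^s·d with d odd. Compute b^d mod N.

607 − 1 = 606 = 2^1 · 303, so d = 303.
6^1 ≡ 6 (mod 607)
6^2 ≡ 6^2 = 36 ≡ 36 (mod 607)
6^4 ≡ 36^2 = 1296 ≡ 82 (mod 607)
6^8 ≡ 82^2 = 6724 ≡ 47 (mod 607)
6^16 ≡ 47^2 = 2209 ≡ 388 (mod 607)
6^32 ≡ 388^2 = 150544 ≡ 8 (mod 607)
6^64 ≡ 8^2 = 64 ≡ 64 (mod 607)
6^128 ≡ 64^2 = 4096 ≡ 454 (mod 607)
6^256 ≡ 454^2 = 206116 ≡ 343 (mod 607)
303 = 256 + 32 + 8 + 4 + 2 + 1 in binary powers of 2.
So 6^303 ≡ 343 · 8 · 47 · 82 · 36 · 6 ≡ 606 (mod 607).
Since 6^d ≡ 606 (mod 607), base 6 does not prove 607 composite.

606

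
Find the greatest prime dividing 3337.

71

3337 = 47 · 71
71 is prime.
So 3337 = 47 · 71; the largest prime factor is 71.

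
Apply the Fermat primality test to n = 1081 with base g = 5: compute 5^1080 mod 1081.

968

5^1 ≡ 5 (mod 1081)
5^2 ≡ 5^2 = 25 ≡ 25 (mod 1081)
5^4 ≡ 25^2 = 625 ≡ 625 (mod 1081)
5^8 ≡ 625^2 = 390625 ≡ 384 (mod 1081)
5^16 ≡ 384^2 = 147456 ≡ 440 (mod 1081)
5^32 ≡ 440^2 = 193600 ≡ 101 (mod 1081)
5^64 ≡ 101^2 = 10201 ≡ 472 (mod 1081)
5^128 ≡ 472^2 = 222784 ≡ 98 (mod 1081)
5^256 ≡ 98^2 = 9604 ≡ 956 (mod 1081)
5^512 ≡ 956^2 = 913936 ≡ 491 (mod 1081)
5^1024 ≡ 491^2 = 241081 ≡ 18 (mod 1081)
1080 = 1024 + 32 + 16 + 8 in binary powers of 2.
So 5^1080 ≡ 18 · 101 · 440 · 384 ≡ 968 (mod 1081).
Since 968 ≠ 1, base 5 is a Fermat witness: 1081 is composite.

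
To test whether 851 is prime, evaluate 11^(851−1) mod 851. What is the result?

11^1 ≡ 11 (mod 851)
11^2 ≡ 11^2 = 121 ≡ 121 (mod 851)
11^4 ≡ 121^2 = 14641 ≡ 174 (mod 851)
11^8 ≡ 174^2 = 30276 ≡ 491 (mod 851)
11^16 ≡ 491^2 = 241081 ≡ 248 (mod 851)
11^32 ≡ 248^2 = 61504 ≡ 232 (mod 851)
11^64 ≡ 232^2 = 53824 ≡ 211 (mod 851)
11^128 ≡ 211^2 = 44521 ≡ 269 (mod 851)
11^256 ≡ 269^2 = 72361 ≡ 26 (mod 851)
11^512 ≡ 26^2 = 676 ≡ 676 (mod 851)
850 = 512 + 256 + 64 + 16 + 2 in binary powers of 2.
So 11^850 ≡ 676 · 26 · 211 · 248 · 121 ≡ 26 (mod 851).
Since 26 ≠ 1, base 11 is a Fermat witness: 851 is composite.

26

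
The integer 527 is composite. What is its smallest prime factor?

17

527 is odd.
Digit sum 14, not divisible by 3.
Ends in 7: not divisible by 5.
7: 527 = 7·75 + 2
11: 527 = 11·47 + 10
13: 527 = 13·40 + 7
17: 527 = 17·31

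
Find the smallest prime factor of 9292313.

9292313 is odd.
Digit sum 29, not divisible by 3.
Ends in 3: not divisible by 5.
7: 9292313 = 7·1327473 + 2
11: 9292313 = 11·844755 + 8
13: 9292313 = 13·714793 + 4
17: 9292313 = 17·546606 + 11
19: 9292313 = 19·489069 + 2
23: 9292313 = 23·404013 + 14
29: 9292313 = 29·320424 + 17
31: 9292313 = 31·299752 + 1
37: 9292313 = 37·251143 + 22
41: 9292313 = 41·226641 + 32
43: 9292313 = 43·216100 + 13
47: 9292313 = 47·197708 + 37
53: 9292313 = 53·175326 + 35
59: 9292313 = 59·157496 + 49
61: 9292313 = 61·152333

61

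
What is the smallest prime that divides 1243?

11

1243 is odd.
Digit sum 10, not divisible by 3.
Ends in 3: not divisible by 5.
7: 1243 = 7·177 + 4
11: 1243 = 11·113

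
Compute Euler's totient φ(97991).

Factor: 97991 = 29 · 31 · 109.
φ(97991) = (29−1) · (31−1) · (109−1) = 28 · 30 · 108 = 90720.

90720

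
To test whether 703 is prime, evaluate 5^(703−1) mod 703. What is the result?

5^1 ≡ 5 (mod 703)
5^2 ≡ 5^2 = 25 ≡ 25 (mod 703)
5^4 ≡ 25^2 = 625 ≡ 625 (mod 703)
5^8 ≡ 625^2 = 390625 ≡ 460 (mod 703)
5^16 ≡ 460^2 = 211600 ≡ 700 (mod 703)
5^32 ≡ 700^2 = 490000 ≡ 9 (mod 703)
5^64 ≡ 9^2 = 81 ≡ 81 (mod 703)
5^128 ≡ 81^2 = 6561 ≡ 234 (mod 703)
5^256 ≡ 234^2 = 54756 ≡ 625 (mod 703)
5^512 ≡ 625^2 = 390625 ≡ 460 (mod 703)
702 = 512 + 128 + 32 + 16 + 8 + 4 + 2 in binary powers of 2.
So 5^702 ≡ 460 · 234 · 9 · 700 · 460 · 625 · 25 ≡ 628 (mod 703).
Since 628 ≠ 1, base 5 is a Fermat witness: 703 is composite.

628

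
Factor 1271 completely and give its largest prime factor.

41

1271 = 31 · 41
41 is prime.
So 1271 = 31 · 41; the largest prime factor is 41.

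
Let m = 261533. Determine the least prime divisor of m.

261533 is odd.
Digit sum 20, not divisible by 3.
Ends in 3: not divisible by 5.
7: 261533 = 7·37361 + 6
11: 261533 = 11·23775 + 8
13: 261533 = 13·20117 + 12
17: 261533 = 17·15384 + 5
19: 261533 = 19·13764 + 17
23: 261533 = 23·11371

23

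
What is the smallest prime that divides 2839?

2839 is odd.
Digit sum 22, not divisible by 3.
Ends in 9: not divisible by 5.
7: 2839 = 7·405 + 4
11: 2839 = 11·258 + 1
13: 2839 = 13·218 + 5
17: 2839 = 17·167

17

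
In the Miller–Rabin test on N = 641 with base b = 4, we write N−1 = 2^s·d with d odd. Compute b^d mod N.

383

641 − 1 = 640 = 2^7 · 5, so d = 5.
4^1 ≡ 4 (mod 641)
4^2 ≡ 4^2 = 16 ≡ 16 (mod 641)
4^4 ≡ 16^2 = 256 ≡ 256 (mod 641)
5 = 4 + 1 in binary powers of 2.
So 4^5 ≡ 256 · 4 ≡ 383 (mod 641).
Squaring chain: 383 → 541 → 385 → 154 → 640 → 1 → 1; reaches −1, so base 4 does not prove 641 composite.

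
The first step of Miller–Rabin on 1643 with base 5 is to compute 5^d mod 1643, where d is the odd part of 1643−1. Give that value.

1643 − 1 = 1642 = 2^1 · 821, so d = 821.
5^1 ≡ 5 (mod 1643)
5^2 ≡ 5^2 = 25 ≡ 25 (mod 1643)
5^4 ≡ 25^2 = 625 ≡ 625 (mod 1643)
5^8 ≡ 625^2 = 390625 ≡ 1234 (mod 1643)
5^16 ≡ 1234^2 = 1522756 ≡ 1338 (mod 1643)
5^32 ≡ 1338^2 = 1790244 ≡ 1017 (mod 1643)
5^64 ≡ 1017^2 = 1034289 ≡ 842 (mod 1643)
5^128 ≡ 842^2 = 708964 ≡ 831 (mod 1643)
5^256 ≡ 831^2 = 690561 ≡ 501 (mod 1643)
5^512 ≡ 501^2 = 251001 ≡ 1265 (mod 1643)
821 = 512 + 256 + 32 + 16 + 4 + 1 in binary powers of 2.
So 5^821 ≡ 1265 · 501 · 1017 · 1338 · 625 · 5 ≡ 273 (mod 1643).
Squaring chain: 273; never reaches −1, so base 5 is a Miller–Rabin witness that 1643 is composite.

273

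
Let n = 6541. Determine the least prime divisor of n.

31

6541 is odd.
Digit sum 16, not divisible by 3.
Ends in 1: not divisible by 5.
7: 6541 = 7·934 + 3
11: 6541 = 11·594 + 7
13: 6541 = 13·503 + 2
17: 6541 = 17·384 + 13
19: 6541 = 19·344 + 5
23: 6541 = 23·284 + 9
29: 6541 = 29·225 + 16
31: 6541 = 31·211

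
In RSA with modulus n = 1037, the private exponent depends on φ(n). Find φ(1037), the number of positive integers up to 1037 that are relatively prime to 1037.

Factor: 1037 = 17 · 61.
φ(1037) = (17−1) · (61−1) = 16 · 60 = 960.

960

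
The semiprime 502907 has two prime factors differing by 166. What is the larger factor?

Since p = q + 166, we have 502907 = q(q + 166), so q² + 166q − 502907 = 0.
Discriminant: 166² + 4·502907 = 27556 + 2011628 = 2039184; √2039184 = 1428.
q = (−166 + 1428)/2 = 631, and p = q + 166 = 797.
Check: 631 · 797 = 502907.

797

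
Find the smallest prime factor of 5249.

29

5249 is odd.
Digit sum 20, not divisible by 3.
Ends in 9: not divisible by 5.
7: 5249 = 7·749 + 6
11: 5249 = 11·477 + 2
13: 5249 = 13·403 + 10
17: 5249 = 17·308 + 13
19: 5249 = 19·276 + 5
23: 5249 = 23·228 + 5
29: 5249 = 29·181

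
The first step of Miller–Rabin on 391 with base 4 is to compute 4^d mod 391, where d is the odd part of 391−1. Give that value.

285

391 − 1 = 390 = 2^1 · 195, so d = 195.
4^1 ≡ 4 (mod 391)
4^2 ≡ 4^2 = 16 ≡ 16 (mod 391)
4^4 ≡ 16^2 = 256 ≡ 256 (mod 391)
4^8 ≡ 256^2 = 65536 ≡ 239 (mod 391)
4^16 ≡ 239^2 = 57121 ≡ 35 (mod 391)
4^32 ≡ 35^2 = 1225 ≡ 52 (mod 391)
4^64 ≡ 52^2 = 2704 ≡ 358 (mod 391)
4^128 ≡ 358^2 = 128164 ≡ 307 (mod 391)
195 = 128 + 64 + 2 + 1 in binary powers of 2.
So 4^195 ≡ 307 · 358 · 16 · 4 ≡ 285 (mod 391).
Squaring chain: 285; never reaches −1, so base 4 is a Miller–Rabin witness that 391 is composite.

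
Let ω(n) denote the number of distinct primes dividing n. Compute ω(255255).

6

255255 = 3 · 85085
85085 = 5 · 17017
17017 = 7 · 2431
2431 = 11 · 221
221 = 13 · 17
255255 = 3 · 5 · 7 · 11 · 13 · 17, which has 6 distinct prime factors.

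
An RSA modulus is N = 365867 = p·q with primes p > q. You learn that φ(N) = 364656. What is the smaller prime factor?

φ(n) = (p−1)(q−1) = n − (p+q) + 1, so p + q = 365867 − 364656 + 1 = 1212.
p and q are the roots of t² − 1212t + 365867 = 0.
Discriminant: 1212² − 4·365867 = 1468944 − 1463468 = 5476; √5476 = 74.
q = (1212 − 74)/2 = 569, p = (1212 + 74)/2 = 643.
Check: 569 · 643 = 365867.

569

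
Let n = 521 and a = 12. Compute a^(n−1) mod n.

1

12^1 ≡ 12 (mod 521)
12^2 ≡ 12^2 = 144 ≡ 144 (mod 521)
12^4 ≡ 144^2 = 20736 ≡ 417 (mod 521)
12^8 ≡ 417^2 = 173889 ≡ 396 (mod 521)
12^16 ≡ 396^2 = 156816 ≡ 516 (mod 521)
12^32 ≡ 516^2 = 266256 ≡ 25 (mod 521)
12^64 ≡ 25^2 = 625 ≡ 104 (mod 521)
12^128 ≡ 104^2 = 10816 ≡ 396 (mod 521)
12^256 ≡ 396^2 = 156816 ≡ 516 (mod 521)
12^512 ≡ 516^2 = 266256 ≡ 25 (mod 521)
520 = 512 + 8 in binary powers of 2.
So 12^520 ≡ 25 · 396 ≡ 1 (mod 521).
Since the result is 1, base 12 gives no evidence that 521 is composite.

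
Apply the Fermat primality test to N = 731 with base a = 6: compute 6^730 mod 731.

6^1 ≡ 6 (mod 731)
6^2 ≡ 6^2 = 36 ≡ 36 (mod 731)
6^4 ≡ 36^2 = 1296 ≡ 565 (mod 731)
6^8 ≡ 565^2 = 319225 ≡ 509 (mod 731)
6^16 ≡ 509^2 = 259081 ≡ 307 (mod 731)
6^32 ≡ 307^2 = 94249 ≡ 681 (mod 731)
6^64 ≡ 681^2 = 463761 ≡ 307 (mod 731)
6^128 ≡ 307^2 = 94249 ≡ 681 (mod 731)
6^256 ≡ 681^2 = 463761 ≡ 307 (mod 731)
6^512 ≡ 307^2 = 94249 ≡ 681 (mod 731)
730 = 512 + 128 + 64 + 16 + 8 + 2 in binary powers of 2.
So 6^730 ≡ 681 · 681 · 307 · 307 · 509 · 36 ≡ 49 (mod 731).
Since 49 ≠ 1, base 6 is a Fermat witness: 731 is composite.

49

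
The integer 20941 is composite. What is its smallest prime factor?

20941 is odd.
Digit sum 16, not divisible by 3.
Ends in 1: not divisible by 5.
7: 20941 = 7·2991 + 4
11: 20941 = 11·1903 + 8
13: 20941 = 13·1610 + 11
17: 20941 = 17·1231 + 14
19: 20941 = 19·1102 + 3
23: 20941 = 23·910 + 11
29: 20941 = 29·722 + 3
31: 20941 = 31·675 + 16
37: 20941 = 37·565 + 36
41: 20941 = 41·510 + 31
43: 20941 = 43·487

43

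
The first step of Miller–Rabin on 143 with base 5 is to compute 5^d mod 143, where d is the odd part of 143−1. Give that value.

60

143 − 1 = 142 = 2^1 · 71, so d = 71.
5^1 ≡ 5 (mod 143)
5^2 ≡ 5^2 = 25 ≡ 25 (mod 143)
5^4 ≡ 25^2 = 625 ≡ 53 (mod 143)
5^8 ≡ 53^2 = 2809 ≡ 92 (mod 143)
5^16 ≡ 92^2 = 8464 ≡ 27 (mod 143)
5^32 ≡ 27^2 = 729 ≡ 14 (mod 143)
5^64 ≡ 14^2 = 196 ≡ 53 (mod 143)
71 = 64 + 4 + 2 + 1 in binary powers of 2.
So 5^71 ≡ 53 · 53 · 25 · 5 ≡ 60 (mod 143).
Squaring chain: 60; never reaches −1, so base 5 is a Miller–Rabin witness that 143 is composite.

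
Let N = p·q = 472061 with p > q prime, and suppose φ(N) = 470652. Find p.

863

φ(n) = (p−1)(q−1) = n − (p+q) + 1, so p + q = 472061 − 470652 + 1 = 1410.
p and q are the roots of t² − 1410t + 472061 = 0.
Discriminant: 1410² − 4·472061 = 1988100 − 1888244 = 99856; √99856 = 316.
q = (1410 − 316)/2 = 547, p = (1410 + 316)/2 = 863.
Check: 547 · 863 = 472061.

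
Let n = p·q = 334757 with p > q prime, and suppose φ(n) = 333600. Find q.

557

φ(n) = (p−1)(q−1) = n − (p+q) + 1, so p + q = 334757 − 333600 + 1 = 1158.
p and q are the roots of t² − 1158t + 334757 = 0.
Discriminant: 1158² − 4·334757 = 1340964 − 1339028 = 1936; √1936 = 44.
q = (1158 − 44)/2 = 557, p = (1158 + 44)/2 = 601.
Check: 557 · 601 = 334757.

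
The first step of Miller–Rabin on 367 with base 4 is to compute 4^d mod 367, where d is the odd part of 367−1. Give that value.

367 − 1 = 366 = 2^1 · 183, so d = 183.
4^1 ≡ 4 (mod 367)
4^2 ≡ 4^2 = 16 ≡ 16 (mod 367)
4^4 ≡ 16^2 = 256 ≡ 256 (mod 367)
4^8 ≡ 256^2 = 65536 ≡ 210 (mod 367)
4^16 ≡ 210^2 = 44100 ≡ 60 (mod 367)
4^32 ≡ 60^2 = 3600 ≡ 297 (mod 367)
4^64 ≡ 297^2 = 88209 ≡ 129 (mod 367)
4^128 ≡ 129^2 = 16641 ≡ 126 (mod 367)
183 = 128 + 32 + 16 + 4 + 2 + 1 in binary powers of 2.
So 4^183 ≡ 126 · 297 · 60 · 256 · 16 · 4 ≡ 1 (mod 367).
Since 4^d ≡ 1 (mod 367), base 4 does not prove 367 composite.

1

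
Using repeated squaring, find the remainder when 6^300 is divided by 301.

6^1 ≡ 6 (mod 301)
6^2 ≡ 6^2 = 36 ≡ 36 (mod 301)
6^4 ≡ 36^2 = 1296 ≡ 92 (mod 301)
6^8 ≡ 92^2 = 8464 ≡ 36 (mod 301)
6^16 ≡ 36^2 = 1296 ≡ 92 (mod 301)
6^32 ≡ 92^2 = 8464 ≡ 36 (mod 301)
6^64 ≡ 36^2 = 1296 ≡ 92 (mod 301)
6^128 ≡ 92^2 = 8464 ≡ 36 (mod 301)
6^256 ≡ 36^2 = 1296 ≡ 92 (mod 301)
300 = 256 + 32 + 8 + 4 in binary powers of 2.
So 6^300 ≡ 92 · 36 · 36 · 92 ≡ 1 (mod 301).
Since the result is 1, base 6 gives no evidence that 301 is composite.

1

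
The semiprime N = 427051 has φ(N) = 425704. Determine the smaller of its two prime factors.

509

φ(n) = (p−1)(q−1) = n − (p+q) + 1, so p + q = 427051 − 425704 + 1 = 1348.
p and q are the roots of t² − 1348t + 427051 = 0.
Discriminant: 1348² − 4·427051 = 1817104 − 1708204 = 108900; √108900 = 330.
q = (1348 − 330)/2 = 509, p = (1348 + 330)/2 = 839.
Check: 509 · 839 = 427051.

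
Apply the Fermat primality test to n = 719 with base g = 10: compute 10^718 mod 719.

10^1 ≡ 10 (mod 719)
10^2 ≡ 10^2 = 100 ≡ 100 (mod 719)
10^4 ≡ 100^2 = 10000 ≡ 653 (mod 719)
10^8 ≡ 653^2 = 426409 ≡ 42 (mod 719)
10^16 ≡ 42^2 = 1764 ≡ 326 (mod 719)
10^32 ≡ 326^2 = 106276 ≡ 583 (mod 719)
10^64 ≡ 583^2 = 339889 ≡ 521 (mod 719)
10^128 ≡ 521^2 = 271441 ≡ 378 (mod 719)
10^256 ≡ 378^2 = 142884 ≡ 522 (mod 719)
10^512 ≡ 522^2 = 272484 ≡ 702 (mod 719)
718 = 512 + 128 + 64 + 8 + 4 + 2 in binary powers of 2.
So 10^718 ≡ 702 · 378 · 521 · 42 · 653 · 100 ≡ 1 (mod 719).
Since the result is 1, base 10 gives no evidence that 719 is composite.

1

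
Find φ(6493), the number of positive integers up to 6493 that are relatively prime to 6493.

6300

Factor: 6493 = 43 · 151.
φ(6493) = (43−1) · (151−1) = 42 · 150 = 6300.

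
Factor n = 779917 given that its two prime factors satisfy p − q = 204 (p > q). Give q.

Since p = q + 204, we have 779917 = q(q + 204), so q² + 204q − 779917 = 0.
Discriminant: 204² + 4·779917 = 41616 + 3119668 = 3161284; √3161284 = 1778.
q = (−204 + 1778)/2 = 787, and p = q + 204 = 991.
Check: 787 · 991 = 779917.

787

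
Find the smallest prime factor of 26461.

47

26461 is odd.
Digit sum 19, not divisible by 3.
Ends in 1: not divisible by 5.
7: 26461 = 7·3780 + 1
11: 26461 = 11·2405 + 6
13: 26461 = 13·2035 + 6
17: 26461 = 17·1556 + 9
19: 26461 = 19·1392 + 13
23: 26461 = 23·1150 + 11
29: 26461 = 29·912 + 13
31: 26461 = 31·853 + 18
37: 26461 = 37·715 + 6
41: 26461 = 41·645 + 16
43: 26461 = 43·615 + 16
47: 26461 = 47·563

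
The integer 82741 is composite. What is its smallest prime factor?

82741 is odd.
Digit sum 22, not divisible by 3.
Ends in 1: not divisible by 5.
7: 82741 = 7·11820 + 1
11: 82741 = 11·7521 + 10
13: 82741 = 13·6364 + 9
17: 82741 = 17·4867 + 2
19: 82741 = 19·4354 + 15
23: 82741 = 23·3597 + 10
29: 82741 = 29·2853 + 4
31: 82741 = 31·2669 + 2
37: 82741 = 37·2236 + 9
41: 82741 = 41·2018 + 3
43: 82741 = 43·1924 + 9
47: 82741 = 47·1760 + 21
53: 82741 = 53·1561 + 8
59: 82741 = 59·1402 + 23
61: 82741 = 61·1356 + 25
67: 82741 = 67·1234 + 63
71: 82741 = 71·1165 + 26
73: 82741 = 73·1133 + 32
79: 82741 = 79·1047 + 28
83: 82741 = 83·996 + 73
89: 82741 = 89·929 + 60
97: 82741 = 97·853

97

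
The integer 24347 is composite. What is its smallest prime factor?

97

24347 is odd.
Digit sum 20, not divisible by 3.
Ends in 7: not divisible by 5.
7: 24347 = 7·3478 + 1
11: 24347 = 11·2213 + 4
13: 24347 = 13·1872 + 11
17: 24347 = 17·1432 + 3
19: 24347 = 19·1281 + 8
23: 24347 = 23·1058 + 13
29: 24347 = 29·839 + 16
31: 24347 = 31·785 + 12
37: 24347 = 37·658 + 1
41: 24347 = 41·593 + 34
43: 24347 = 43·566 + 9
47: 24347 = 47·518 + 1
53: 24347 = 53·459 + 20
59: 24347 = 59·412 + 39
61: 24347 = 61·399 + 8
67: 24347 = 67·363 + 26
71: 24347 = 71·342 + 65
73: 24347 = 73·333 + 38
79: 24347 = 79·308 + 15
83: 24347 = 83·293 + 28
89: 24347 = 89·273 + 50
97: 24347 = 97·251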